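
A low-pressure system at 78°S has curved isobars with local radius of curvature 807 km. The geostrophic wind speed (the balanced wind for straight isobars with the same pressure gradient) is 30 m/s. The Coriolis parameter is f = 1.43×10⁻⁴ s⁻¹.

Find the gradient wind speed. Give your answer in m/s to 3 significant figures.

24.7 m/s

Around a low, centrifugal force acts outward with Coriolis, so pressure-gradient force balances both:
(1/ρ)|∂P/∂n| = fV + V²/R  →  V² + fR·V − fR·V_g = 0
With fR = 1.43×10⁻⁴ × 807×10³ m = 115 m/s:
V = [−fR + √((fR)² + 4 fR V_g)]/2 = [−115 + √(115² + 4×115×30)]/2 = 24.7 m/s
Subgeostrophic (V < V_g = 30 m/s), as expected around a low.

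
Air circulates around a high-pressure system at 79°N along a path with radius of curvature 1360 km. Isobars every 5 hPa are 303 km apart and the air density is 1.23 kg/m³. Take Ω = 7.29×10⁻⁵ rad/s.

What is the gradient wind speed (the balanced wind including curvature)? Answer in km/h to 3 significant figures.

35.5 km/h

Coriolis parameter at 79°N:
f = 2Ω sin φ = 2 × 7.29×10⁻⁵ × sin 79° = 1.43×10⁻⁴ s⁻¹
Pressure gradient: |∂P/∂n| = 500 Pa / 303000 m = 1.65×10⁻³ Pa/m
Geostrophic speed: V_g = |∂P/∂n|/(fρ) = 1.65×10⁻³/(1.43×10⁻⁴ × 1.23) = 9.37 m/s
Around a high, pressure-gradient force acts outward with centrifugal, so Coriolis balances both:
fV = (1/ρ)|∂P/∂n| + V²/R  →  V² − fR·V + fR·V_g = 0
With fR = 1.43×10⁻⁴ × 1360×10³ m = 195 m/s:
V = [fR − √((fR)² − 4 fR V_g)]/2 = [195 − √(195² − 4×195×9.37)]/2 = 9.87 m/s
Supergeostrophic (V > V_g = 9.37 m/s), as expected around a high.
Converting: 9.87 m/s × 3.6 = 35.5 km/h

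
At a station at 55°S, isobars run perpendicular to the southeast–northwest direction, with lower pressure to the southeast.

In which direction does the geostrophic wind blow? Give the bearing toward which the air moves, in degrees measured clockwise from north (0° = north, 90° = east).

The pressure-gradient force points toward the southeast (bearing 135°).
Geostrophic balance: in the Southern Hemisphere the Coriolis force deflects motion to the left, so the geostrophic wind blows 90° to the left of the pressure-gradient force (low pressure on the right).
Rotating 135° by 90° counterclockwise gives 045° — the wind blows toward the northeast.

045°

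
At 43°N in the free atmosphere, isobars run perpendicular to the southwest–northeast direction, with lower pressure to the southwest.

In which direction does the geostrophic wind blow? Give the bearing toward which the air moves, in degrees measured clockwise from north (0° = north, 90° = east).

315°

The pressure-gradient force points toward the southwest (bearing 225°).
Geostrophic balance: in the Northern Hemisphere the Coriolis force deflects motion to the right, so the geostrophic wind blows 90° to the right of the pressure-gradient force (low pressure on the left).
Rotating 225° by 90° clockwise gives 315° — the wind blows toward the northwest.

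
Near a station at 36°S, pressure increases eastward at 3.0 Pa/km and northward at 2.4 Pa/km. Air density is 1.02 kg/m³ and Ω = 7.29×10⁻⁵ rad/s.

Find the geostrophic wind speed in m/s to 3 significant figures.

Coriolis parameter at 36°S:
f = 2Ω sin φ = 2 × 7.29×10⁻⁵ × sin 36° = 8.57×10⁻⁵ s⁻¹
In the Southern Hemisphere f is negative: f = −8.57×10⁻⁵ s⁻¹.
Component geostrophic relations (x east, y north):
u_g = −(1/(fρ)) ∂P/∂y,  v_g = (1/(fρ)) ∂P/∂x
u_g = −(2.4×10⁻³)/(−8.57×10⁻⁵ × 1.02) = 27.5 m/s;  v_g = (3.0×10⁻³)/(−8.57×10⁻⁵ × 1.02) = −34.3 m/s
|V_g| = √(u_g² + v_g²) = 44.0 m/s

44.0 m/s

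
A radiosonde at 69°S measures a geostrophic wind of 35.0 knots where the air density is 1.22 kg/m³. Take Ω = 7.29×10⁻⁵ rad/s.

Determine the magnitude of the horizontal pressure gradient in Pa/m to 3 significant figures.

Coriolis parameter at 69°S:
f = 2Ω sin φ = 2 × 7.29×10⁻⁵ × sin 69° = 1.36×10⁻⁴ s⁻¹
Wind speed in SI: 35.0 knots = 18.0 m/s
Geostrophic balance rearranged: |∂P/∂n| = f ρ V_g
|∂P/∂n| = 1.36×10⁻⁴ × 1.22 × 18.0 = 2.99×10⁻³ Pa/m

2.99×10⁻³ Pa/m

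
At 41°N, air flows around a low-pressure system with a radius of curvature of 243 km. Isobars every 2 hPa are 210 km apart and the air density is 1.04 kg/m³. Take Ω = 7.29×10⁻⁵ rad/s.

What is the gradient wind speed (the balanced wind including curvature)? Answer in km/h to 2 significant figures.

26 km/h

Coriolis parameter at 41°N:
f = 2Ω sin φ = 2 × 7.29×10⁻⁵ × sin 41° = 9.57×10⁻⁵ s⁻¹
Pressure gradient: |∂P/∂n| = 200 Pa / 210000 m = 9.52×10⁻⁴ Pa/m
Geostrophic speed: V_g = |∂P/∂n|/(fρ) = 9.52×10⁻⁴/(9.57×10⁻⁵ × 1.04) = 9.57 m/s
Around a low, centrifugal force acts outward with Coriolis, so pressure-gradient force balances both:
(1/ρ)|∂P/∂n| = fV + V²/R  →  V² + fR·V − fR·V_g = 0
With fR = 9.57×10⁻⁵ × 243×10³ m = 23.2 m/s:
V = [−fR + √((fR)² + 4 fR V_g)]/2 = [−23.2 + √(23.2² + 4×23.2×9.57)]/2 = 7.29 m/s
Subgeostrophic (V < V_g = 9.57 m/s), as expected around a low.
Converting: 7.29 m/s × 3.6 = 26 km/h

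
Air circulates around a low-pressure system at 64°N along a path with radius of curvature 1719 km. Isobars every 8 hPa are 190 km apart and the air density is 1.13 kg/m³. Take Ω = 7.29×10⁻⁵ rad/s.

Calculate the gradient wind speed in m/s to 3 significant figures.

Coriolis parameter at 64°N:
f = 2Ω sin φ = 2 × 7.29×10⁻⁵ × sin 64° = 1.31×10⁻⁴ s⁻¹
Pressure gradient: |∂P/∂n| = 800 Pa / 190000 m = 4.21×10⁻³ Pa/m
Geostrophic speed: V_g = |∂P/∂n|/(fρ) = 4.21×10⁻³/(1.31×10⁻⁴ × 1.13) = 28.4 m/s
Around a low, centrifugal force acts outward with Coriolis, so pressure-gradient force balances both:
(1/ρ)|∂P/∂n| = fV + V²/R  →  V² + fR·V − fR·V_g = 0
With fR = 1.31×10⁻⁴ × 1719×10³ m = 225 m/s:
V = [−fR + √((fR)² + 4 fR V_g)]/2 = [−225 + √(225² + 4×225×28.4)]/2 = 25.5 m/s
Subgeostrophic (V < V_g = 28.4 m/s), as expected around a low.

25.5 m/s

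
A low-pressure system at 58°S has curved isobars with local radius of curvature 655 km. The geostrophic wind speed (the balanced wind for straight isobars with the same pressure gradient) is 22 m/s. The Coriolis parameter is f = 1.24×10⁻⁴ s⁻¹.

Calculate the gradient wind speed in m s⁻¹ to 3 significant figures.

Around a low, centrifugal force acts outward with Coriolis, so pressure-gradient force balances both:
(1/ρ)|∂P/∂n| = fV + V²/R  →  V² + fR·V − fR·V_g = 0
With fR = 1.24×10⁻⁴ × 655×10³ m = 81.2 m/s:
V = [−fR + √((fR)² + 4 fR V_g)]/2 = [−81.2 + √(81.2² + 4×81.2×22)]/2 = 18 m/s
Subgeostrophic (V < V_g = 22 m/s), as expected around a low.

18.0 m s⁻¹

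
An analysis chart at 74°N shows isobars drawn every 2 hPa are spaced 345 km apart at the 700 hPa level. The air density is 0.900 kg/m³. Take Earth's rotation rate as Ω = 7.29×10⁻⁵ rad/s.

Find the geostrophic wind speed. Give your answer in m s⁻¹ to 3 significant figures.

4.60 m s⁻¹

Coriolis parameter at 74°N:
f = 2Ω sin φ = 2 × 7.29×10⁻⁵ × sin 74° = 1.40×10⁻⁴ s⁻¹
Pressure gradient: |∂P/∂n| = 200 Pa / 345000 m = 5.80×10⁻⁴ Pa/m
Geostrophic balance (pressure-gradient force = Coriolis force):
V_g = (1/(fρ)) |∂P/∂n| = 5.80×10⁻⁴ / (1.40×10⁻⁴ × 0.900) = 4.60 m/s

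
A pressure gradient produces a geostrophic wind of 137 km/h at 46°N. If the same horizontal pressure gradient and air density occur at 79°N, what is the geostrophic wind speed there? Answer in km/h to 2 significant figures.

100 km/h

With the same pressure gradient and density, V_g ∝ 1/f ∝ 1/sin φ.
V₂ = V₁ · sin φ₁ / sin φ₂ = 137 × sin 46° / sin 79°
V₂ = 137 × 0.7193/0.9816 = 100 km/h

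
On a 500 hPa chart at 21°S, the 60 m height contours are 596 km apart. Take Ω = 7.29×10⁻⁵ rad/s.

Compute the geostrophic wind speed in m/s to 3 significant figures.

18.9 m/s

Coriolis parameter at 21°S:
f = 2Ω sin φ = 2 × 7.29×10⁻⁵ × sin 21° = 5.23×10⁻⁵ s⁻¹
Height gradient: |∂Z/∂n| = 60 m / 596000 m = 1.01×10⁻⁴
On a pressure surface, geostrophic balance gives V_g = (g/f)|∂Z/∂n|:
V_g = 9.81 × 1.01×10⁻⁴ / 5.23×10⁻⁵ = 18.9 m/s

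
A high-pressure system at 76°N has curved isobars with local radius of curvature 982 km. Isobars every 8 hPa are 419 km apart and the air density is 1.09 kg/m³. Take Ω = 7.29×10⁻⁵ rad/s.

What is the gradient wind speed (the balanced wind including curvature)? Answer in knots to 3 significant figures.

Coriolis parameter at 76°N:
f = 2Ω sin φ = 2 × 7.29×10⁻⁵ × sin 76° = 1.41×10⁻⁴ s⁻¹
Pressure gradient: |∂P/∂n| = 800 Pa / 419000 m = 1.91×10⁻³ Pa/m
Geostrophic speed: V_g = |∂P/∂n|/(fρ) = 1.91×10⁻³/(1.41×10⁻⁴ × 1.09) = 12.4 m/s
Around a high, pressure-gradient force acts outward with centrifugal, so Coriolis balances both:
fV = (1/ρ)|∂P/∂n| + V²/R  →  V² − fR·V + fR·V_g = 0
With fR = 1.41×10⁻⁴ × 982×10³ m = 139 m/s:
V = [fR − √((fR)² − 4 fR V_g)]/2 = [139 − √(139² − 4×139×12.4)]/2 = 13.7 m/s
Supergeostrophic (V > V_g = 12.4 m/s), as expected around a high.
Converting: 13.7 m/s × 1.944 = 26.7 knots

26.7 knots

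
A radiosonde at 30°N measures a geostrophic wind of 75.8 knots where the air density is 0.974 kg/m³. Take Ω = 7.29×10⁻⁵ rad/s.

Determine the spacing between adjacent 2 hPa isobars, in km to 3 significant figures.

Coriolis parameter at 30°N:
f = 2Ω sin φ = 2 × 7.29×10⁻⁵ × sin 30° = 7.29×10⁻⁵ s⁻¹
Wind speed in SI: 75.8 knots = 39.0 m/s
Geostrophic balance rearranged: |∂P/∂n| = f ρ V_g
|∂P/∂n| = 7.29×10⁻⁵ × 0.974 × 39.0 = 2.77×10⁻³ Pa/m
Isobar spacing: Δn = ΔP/|∂P/∂n| = 200 Pa / 2.77×10⁻³ Pa/m = 72233 m ≈ 72.2 km

72.2 km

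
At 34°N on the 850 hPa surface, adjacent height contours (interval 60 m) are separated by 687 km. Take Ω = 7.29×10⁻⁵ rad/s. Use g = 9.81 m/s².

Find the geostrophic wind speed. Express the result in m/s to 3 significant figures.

10.5 m/s

Coriolis parameter at 34°N:
f = 2Ω sin φ = 2 × 7.29×10⁻⁵ × sin 34° = 8.15×10⁻⁵ s⁻¹
Height gradient: |∂Z/∂n| = 60 m / 687000 m = 8.73×10⁻⁵
On a pressure surface, geostrophic balance gives V_g = (g/f)|∂Z/∂n|:
V_g = 9.81 × 8.73×10⁻⁵ / 8.15×10⁻⁵ = 10.5 m/s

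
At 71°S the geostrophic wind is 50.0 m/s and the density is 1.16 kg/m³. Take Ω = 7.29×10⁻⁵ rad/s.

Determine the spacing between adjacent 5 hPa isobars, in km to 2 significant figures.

Coriolis parameter at 71°S:
f = 2Ω sin φ = 2 × 7.29×10⁻⁵ × sin 71° = 1.38×10⁻⁴ s⁻¹
Geostrophic balance rearranged: |∂P/∂n| = f ρ V_g
|∂P/∂n| = 1.38×10⁻⁴ × 1.16 × 50.0 = 8.00×10⁻³ Pa/m
Isobar spacing: Δn = ΔP/|∂P/∂n| = 500 Pa / 8.00×10⁻³ Pa/m = 62534 m ≈ 63 km

63 km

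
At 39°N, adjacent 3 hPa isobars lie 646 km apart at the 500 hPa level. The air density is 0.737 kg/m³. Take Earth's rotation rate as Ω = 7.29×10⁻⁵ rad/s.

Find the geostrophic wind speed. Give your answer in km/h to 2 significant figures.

25 km/h

Coriolis parameter at 39°N:
f = 2Ω sin φ = 2 × 7.29×10⁻⁵ × sin 39° = 9.18×10⁻⁵ s⁻¹
Pressure gradient: |∂P/∂n| = 300 Pa / 646000 m = 4.64×10⁻⁴ Pa/m
Geostrophic balance (pressure-gradient force = Coriolis force):
V_g = (1/(fρ)) |∂P/∂n| = 4.64×10⁻⁴ / (9.18×10⁻⁵ × 0.737) = 6.87 m/s
Converting: 6.87 m/s × 3.6 = 25 km/h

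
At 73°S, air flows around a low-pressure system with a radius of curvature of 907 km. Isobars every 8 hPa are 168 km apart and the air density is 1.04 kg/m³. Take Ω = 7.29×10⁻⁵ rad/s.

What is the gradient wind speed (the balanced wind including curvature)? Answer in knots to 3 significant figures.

Coriolis parameter at 73°S:
f = 2Ω sin φ = 2 × 7.29×10⁻⁵ × sin 73° = 1.39×10⁻⁴ s⁻¹
Pressure gradient: |∂P/∂n| = 800 Pa / 168000 m = 4.76×10⁻³ Pa/m
Geostrophic speed: V_g = |∂P/∂n|/(fρ) = 4.76×10⁻³/(1.39×10⁻⁴ × 1.04) = 32.8 m/s
Around a low, centrifugal force acts outward with Coriolis, so pressure-gradient force balances both:
(1/ρ)|∂P/∂n| = fV + V²/R  →  V² + fR·V − fR·V_g = 0
With fR = 1.39×10⁻⁴ × 907×10³ m = 126 m/s:
V = [−fR + √((fR)² + 4 fR V_g)]/2 = [−126 + √(126² + 4×126×32.8)]/2 = 27.1 m/s
Subgeostrophic (V < V_g = 32.8 m/s), as expected around a low.
Converting: 27.1 m/s × 1.944 = 52.6 knots

52.6 knots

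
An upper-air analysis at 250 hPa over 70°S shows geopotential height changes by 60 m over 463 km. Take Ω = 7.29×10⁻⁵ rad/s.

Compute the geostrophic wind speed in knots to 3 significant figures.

18.0 knots

Coriolis parameter at 70°S:
f = 2Ω sin φ = 2 × 7.29×10⁻⁵ × sin 70° = 1.37×10⁻⁴ s⁻¹
Height gradient: |∂Z/∂n| = 60 m / 463000 m = 1.30×10⁻⁴
On a pressure surface, geostrophic balance gives V_g = (g/f)|∂Z/∂n|:
V_g = 9.81 × 1.30×10⁻⁴ / 1.37×10⁻⁴ = 9.28 m/s
Converting: 9.28 m/s × 1.944 = 18.0 knots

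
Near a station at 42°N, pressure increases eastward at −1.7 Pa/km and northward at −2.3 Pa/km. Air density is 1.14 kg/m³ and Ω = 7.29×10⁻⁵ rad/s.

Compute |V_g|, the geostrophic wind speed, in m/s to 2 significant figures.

Coriolis parameter at 42°N:
f = 2Ω sin φ = 2 × 7.29×10⁻⁵ × sin 42° = 9.76×10⁻⁵ s⁻¹
Component geostrophic relations (x east, y north):
u_g = −(1/(fρ)) ∂P/∂y,  v_g = (1/(fρ)) ∂P/∂x
u_g = −(−2.3×10⁻³)/(9.76×10⁻⁵ × 1.14) = 20.7 m/s;  v_g = (−1.7×10⁻³)/(9.76×10⁻⁵ × 1.14) = −15.3 m/s
|V_g| = √(u_g² + v_g²) = 25.7 m/s

26 m/s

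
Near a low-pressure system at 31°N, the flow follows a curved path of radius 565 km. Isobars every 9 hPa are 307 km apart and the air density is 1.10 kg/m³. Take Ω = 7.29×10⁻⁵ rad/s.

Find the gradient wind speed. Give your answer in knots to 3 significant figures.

Coriolis parameter at 31°N:
f = 2Ω sin φ = 2 × 7.29×10⁻⁵ × sin 31° = 7.51×10⁻⁵ s⁻¹
Pressure gradient: |∂P/∂n| = 900 Pa / 307000 m = 2.93×10⁻³ Pa/m
Geostrophic speed: V_g = |∂P/∂n|/(fρ) = 2.93×10⁻³/(7.51×10⁻⁵ × 1.10) = 35.5 m/s
Around a low, centrifugal force acts outward with Coriolis, so pressure-gradient force balances both:
(1/ρ)|∂P/∂n| = fV + V²/R  →  V² + fR·V − fR·V_g = 0
With fR = 7.51×10⁻⁵ × 565×10³ m = 42.4 m/s:
V = [−fR + √((fR)² + 4 fR V_g)]/2 = [−42.4 + √(42.4² + 4×42.4×35.5)]/2 = 23 m/s
Subgeostrophic (V < V_g = 35.5 m/s), as expected around a low.
Converting: 23 m/s × 1.944 = 44.7 knots

44.7 knots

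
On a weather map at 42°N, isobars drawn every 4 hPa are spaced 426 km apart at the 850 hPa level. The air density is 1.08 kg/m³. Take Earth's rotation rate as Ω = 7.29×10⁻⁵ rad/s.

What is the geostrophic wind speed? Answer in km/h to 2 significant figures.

32 km/h

Coriolis parameter at 42°N:
f = 2Ω sin φ = 2 × 7.29×10⁻⁵ × sin 42° = 9.76×10⁻⁵ s⁻¹
Pressure gradient: |∂P/∂n| = 400 Pa / 426000 m = 9.39×10⁻⁴ Pa/m
Geostrophic balance (pressure-gradient force = Coriolis force):
V_g = (1/(fρ)) |∂P/∂n| = 9.39×10⁻⁴ / (9.76×10⁻⁵ × 1.08) = 8.91 m/s
Converting: 8.91 m/s × 3.6 = 32 km/h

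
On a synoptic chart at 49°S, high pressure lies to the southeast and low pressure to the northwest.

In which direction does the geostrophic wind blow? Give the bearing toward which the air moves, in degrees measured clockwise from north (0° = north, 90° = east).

The pressure-gradient force points toward the northwest (bearing 315°).
Geostrophic balance: in the Southern Hemisphere the Coriolis force deflects motion to the left, so the geostrophic wind blows 90° to the left of the pressure-gradient force (low pressure on the right).
Rotating 315° by 90° counterclockwise gives 225° — the wind blows toward the southwest.

225°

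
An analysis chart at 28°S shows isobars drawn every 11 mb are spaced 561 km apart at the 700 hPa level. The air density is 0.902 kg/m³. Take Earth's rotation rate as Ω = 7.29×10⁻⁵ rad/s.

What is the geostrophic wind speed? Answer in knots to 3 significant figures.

Coriolis parameter at 28°S:
f = 2Ω sin φ = 2 × 7.29×10⁻⁵ × sin 28° = 6.84×10⁻⁵ s⁻¹
Pressure gradient: |∂P/∂n| = 1100 Pa / 561000 m = 1.96×10⁻³ Pa/m
Geostrophic balance (pressure-gradient force = Coriolis force):
V_g = (1/(fρ)) |∂P/∂n| = 1.96×10⁻³ / (6.84×10⁻⁵ × 0.902) = 31.8 m/s
Converting: 31.8 m/s × 1.944 = 61.7 knots

61.7 knots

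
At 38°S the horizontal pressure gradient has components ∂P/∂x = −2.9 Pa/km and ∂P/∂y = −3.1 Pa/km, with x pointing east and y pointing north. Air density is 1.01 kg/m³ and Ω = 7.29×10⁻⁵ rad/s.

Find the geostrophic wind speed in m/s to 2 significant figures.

47 m/s

Coriolis parameter at 38°S:
f = 2Ω sin φ = 2 × 7.29×10⁻⁵ × sin 38° = 8.98×10⁻⁵ s⁻¹
In the Southern Hemisphere f is negative: f = −8.98×10⁻⁵ s⁻¹.
Component geostrophic relations (x east, y north):
u_g = −(1/(fρ)) ∂P/∂y,  v_g = (1/(fρ)) ∂P/∂x
u_g = −(−3.1×10⁻³)/(−8.98×10⁻⁵ × 1.01) = −34.2 m/s;  v_g = (−2.9×10⁻³)/(−8.98×10⁻⁵ × 1.01) = 32.0 m/s
|V_g| = √(u_g² + v_g²) = 46.8 m/s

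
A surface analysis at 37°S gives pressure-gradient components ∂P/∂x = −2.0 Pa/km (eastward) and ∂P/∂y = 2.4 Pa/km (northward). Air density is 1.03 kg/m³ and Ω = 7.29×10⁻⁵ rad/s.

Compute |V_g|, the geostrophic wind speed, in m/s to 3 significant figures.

34.6 m/s

Coriolis parameter at 37°S:
f = 2Ω sin φ = 2 × 7.29×10⁻⁵ × sin 37° = 8.77×10⁻⁵ s⁻¹
In the Southern Hemisphere f is negative: f = −8.77×10⁻⁵ s⁻¹.
Component geostrophic relations (x east, y north):
u_g = −(1/(fρ)) ∂P/∂y,  v_g = (1/(fρ)) ∂P/∂x
u_g = −(2.4×10⁻³)/(−8.77×10⁻⁵ × 1.03) = 26.6 m/s;  v_g = (−2.0×10⁻³)/(−8.77×10⁻⁵ × 1.03) = 22.1 m/s
|V_g| = √(u_g² + v_g²) = 34.6 m/s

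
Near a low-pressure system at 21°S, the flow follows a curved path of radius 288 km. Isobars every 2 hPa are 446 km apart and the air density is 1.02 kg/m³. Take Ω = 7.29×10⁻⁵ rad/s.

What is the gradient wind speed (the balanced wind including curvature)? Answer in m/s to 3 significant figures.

Coriolis parameter at 21°S:
f = 2Ω sin φ = 2 × 7.29×10⁻⁵ × sin 21° = 5.23×10⁻⁵ s⁻¹
Pressure gradient: |∂P/∂n| = 200 Pa / 446000 m = 4.48×10⁻⁴ Pa/m
Geostrophic speed: V_g = |∂P/∂n|/(fρ) = 4.48×10⁻⁴/(5.23×10⁻⁵ × 1.02) = 8.41 m/s
Around a low, centrifugal force acts outward with Coriolis, so pressure-gradient force balances both:
(1/ρ)|∂P/∂n| = fV + V²/R  →  V² + fR·V − fR·V_g = 0
With fR = 5.23×10⁻⁵ × 288×10³ m = 15.0 m/s:
V = [−fR + √((fR)² + 4 fR V_g)]/2 = [−15.0 + √(15.0² + 4×15.0×8.41)]/2 = 6.01 m/s
Subgeostrophic (V < V_g = 8.41 m/s), as expected around a low.

6.01 m/s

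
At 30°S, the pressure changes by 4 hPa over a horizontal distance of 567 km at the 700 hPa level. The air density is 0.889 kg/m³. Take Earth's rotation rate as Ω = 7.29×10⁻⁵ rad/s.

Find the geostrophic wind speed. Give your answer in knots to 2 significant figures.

Coriolis parameter at 30°S:
f = 2Ω sin φ = 2 × 7.29×10⁻⁵ × sin 30° = 7.29×10⁻⁵ s⁻¹
Pressure gradient: |∂P/∂n| = 400 Pa / 567000 m = 7.05×10⁻⁴ Pa/m
Geostrophic balance (pressure-gradient force = Coriolis force):
V_g = (1/(fρ)) |∂P/∂n| = 7.05×10⁻⁴ / (7.29×10⁻⁵ × 0.889) = 10.9 m/s
Converting: 10.9 m/s × 1.944 = 21 knots

21 knots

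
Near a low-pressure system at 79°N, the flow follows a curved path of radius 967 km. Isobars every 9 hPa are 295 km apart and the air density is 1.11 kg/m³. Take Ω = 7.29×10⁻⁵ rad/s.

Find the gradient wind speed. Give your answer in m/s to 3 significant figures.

17.1 m/s

Coriolis parameter at 79°N:
f = 2Ω sin φ = 2 × 7.29×10⁻⁵ × sin 79° = 1.43×10⁻⁴ s⁻¹
Pressure gradient: |∂P/∂n| = 900 Pa / 295000 m = 3.05×10⁻³ Pa/m
Geostrophic speed: V_g = |∂P/∂n|/(fρ) = 3.05×10⁻³/(1.43×10⁻⁴ × 1.11) = 19.2 m/s
Around a low, centrifugal force acts outward with Coriolis, so pressure-gradient force balances both:
(1/ρ)|∂P/∂n| = fV + V²/R  →  V² + fR·V − fR·V_g = 0
With fR = 1.43×10⁻⁴ × 967×10³ m = 138 m/s:
V = [−fR + √((fR)² + 4 fR V_g)]/2 = [−138 + √(138² + 4×138×19.2)]/2 = 17.1 m/s
Subgeostrophic (V < V_g = 19.2 m/s), as expected around a low.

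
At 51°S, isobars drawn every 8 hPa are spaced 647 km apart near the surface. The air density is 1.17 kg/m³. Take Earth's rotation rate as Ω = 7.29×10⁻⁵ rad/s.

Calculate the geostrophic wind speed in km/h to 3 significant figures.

33.6 km/h

Coriolis parameter at 51°S:
f = 2Ω sin φ = 2 × 7.29×10⁻⁵ × sin 51° = 1.13×10⁻⁴ s⁻¹
Pressure gradient: |∂P/∂n| = 800 Pa / 647000 m = 1.24×10⁻³ Pa/m
Geostrophic balance (pressure-gradient force = Coriolis force):
V_g = (1/(fρ)) |∂P/∂n| = 1.24×10⁻³ / (1.13×10⁻⁴ × 1.17) = 9.33 m/s
Converting: 9.33 m/s × 3.6 = 33.6 km/h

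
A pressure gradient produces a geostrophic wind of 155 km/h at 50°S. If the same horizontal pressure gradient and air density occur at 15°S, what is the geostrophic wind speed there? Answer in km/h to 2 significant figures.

With the same pressure gradient and density, V_g ∝ 1/f ∝ 1/sin φ.
V₂ = V₁ · sin φ₁ / sin φ₂ = 155 × sin 50° / sin 15°
V₂ = 155 × 0.7660/0.2588 = 460 km/h

460 km/h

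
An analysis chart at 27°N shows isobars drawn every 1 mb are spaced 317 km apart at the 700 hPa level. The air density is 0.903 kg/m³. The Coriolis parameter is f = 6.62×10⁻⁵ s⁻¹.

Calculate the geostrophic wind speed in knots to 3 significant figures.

Pressure gradient: |∂P/∂n| = 100 Pa / 317000 m = 3.15×10⁻⁴ Pa/m
Geostrophic balance (pressure-gradient force = Coriolis force):
V_g = (1/(fρ)) |∂P/∂n| = 3.15×10⁻⁴ / (6.62×10⁻⁵ × 0.903) = 5.28 m/s
Converting: 5.28 m/s × 1.944 = 10.3 knots

10.3 knots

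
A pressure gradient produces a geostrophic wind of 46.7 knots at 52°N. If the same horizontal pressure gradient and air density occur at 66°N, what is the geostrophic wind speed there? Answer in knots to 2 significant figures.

With the same pressure gradient and density, V_g ∝ 1/f ∝ 1/sin φ.
V₂ = V₁ · sin φ₁ / sin φ₂ = 46.7 × sin 52° / sin 66°
V₂ = 46.7 × 0.7880/0.9135 = 40 knots

40 knots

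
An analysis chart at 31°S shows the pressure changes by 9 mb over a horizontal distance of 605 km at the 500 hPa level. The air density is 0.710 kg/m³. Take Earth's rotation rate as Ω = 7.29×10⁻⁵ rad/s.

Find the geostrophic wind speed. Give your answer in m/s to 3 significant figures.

27.9 m/s

Coriolis parameter at 31°S:
f = 2Ω sin φ = 2 × 7.29×10⁻⁵ × sin 31° = 7.51×10⁻⁵ s⁻¹
Pressure gradient: |∂P/∂n| = 900 Pa / 605000 m = 1.49×10⁻³ Pa/m
Geostrophic balance (pressure-gradient force = Coriolis force):
V_g = (1/(fρ)) |∂P/∂n| = 1.49×10⁻³ / (7.51×10⁻⁵ × 0.710) = 27.9 m/s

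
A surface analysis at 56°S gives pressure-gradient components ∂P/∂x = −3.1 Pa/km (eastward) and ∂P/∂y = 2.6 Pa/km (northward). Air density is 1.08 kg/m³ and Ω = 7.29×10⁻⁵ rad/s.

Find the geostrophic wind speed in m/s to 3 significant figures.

Coriolis parameter at 56°S:
f = 2Ω sin φ = 2 × 7.29×10⁻⁵ × sin 56° = 1.21×10⁻⁴ s⁻¹
In the Southern Hemisphere f is negative: f = −1.21×10⁻⁴ s⁻¹.
Component geostrophic relations (x east, y north):
u_g = −(1/(fρ)) ∂P/∂y,  v_g = (1/(fρ)) ∂P/∂x
u_g = −(2.6×10⁻³)/(−1.21×10⁻⁴ × 1.08) = 19.9 m/s;  v_g = (−3.1×10⁻³)/(−1.21×10⁻⁴ × 1.08) = 23.7 m/s
|V_g| = √(u_g² + v_g²) = 31.0 m/s

31.0 m/s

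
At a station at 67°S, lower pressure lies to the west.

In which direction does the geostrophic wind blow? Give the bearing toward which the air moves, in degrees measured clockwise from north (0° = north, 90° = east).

The pressure-gradient force points toward the west (bearing 270°).
Geostrophic balance: in the Southern Hemisphere the Coriolis force deflects motion to the left, so the geostrophic wind blows 90° to the left of the pressure-gradient force (low pressure on the right).
Rotating 270° by 90° counterclockwise gives 180° — the wind blows toward the south.

180°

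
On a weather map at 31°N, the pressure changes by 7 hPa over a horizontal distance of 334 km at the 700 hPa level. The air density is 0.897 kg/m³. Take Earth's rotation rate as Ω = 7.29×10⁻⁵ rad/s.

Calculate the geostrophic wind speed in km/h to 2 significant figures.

110 km/h

Coriolis parameter at 31°N:
f = 2Ω sin φ = 2 × 7.29×10⁻⁵ × sin 31° = 7.51×10⁻⁵ s⁻¹
Pressure gradient: |∂P/∂n| = 700 Pa / 334000 m = 2.10×10⁻³ Pa/m
Geostrophic balance (pressure-gradient force = Coriolis force):
V_g = (1/(fρ)) |∂P/∂n| = 2.10×10⁻³ / (7.51×10⁻⁵ × 0.897) = 31.1 m/s
Converting: 31.1 m/s × 3.6 = 110 km/h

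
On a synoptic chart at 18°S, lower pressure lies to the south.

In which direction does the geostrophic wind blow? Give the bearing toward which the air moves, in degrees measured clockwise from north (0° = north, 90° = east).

The pressure-gradient force points toward the south (bearing 180°).
Geostrophic balance: in the Southern Hemisphere the Coriolis force deflects motion to the left, so the geostrophic wind blows 90° to the left of the pressure-gradient force (low pressure on the right).
Rotating 180° by 90° counterclockwise gives 090° — the wind blows toward the east.

090°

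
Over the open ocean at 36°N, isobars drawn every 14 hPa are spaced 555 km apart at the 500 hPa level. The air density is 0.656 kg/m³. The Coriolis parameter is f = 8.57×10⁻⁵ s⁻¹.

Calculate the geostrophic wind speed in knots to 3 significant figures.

87.2 knots

Pressure gradient: |∂P/∂n| = 1400 Pa / 555000 m = 2.52×10⁻³ Pa/m
Geostrophic balance (pressure-gradient force = Coriolis force):
V_g = (1/(fρ)) |∂P/∂n| = 2.52×10⁻³ / (8.57×10⁻⁵ × 0.656) = 44.9 m/s
Converting: 44.9 m/s × 1.944 = 87.2 knots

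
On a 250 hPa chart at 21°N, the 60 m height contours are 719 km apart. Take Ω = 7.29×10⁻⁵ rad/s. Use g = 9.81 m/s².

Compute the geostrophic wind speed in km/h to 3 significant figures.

56.4 km/h

Coriolis parameter at 21°N:
f = 2Ω sin φ = 2 × 7.29×10⁻⁵ × sin 21° = 5.23×10⁻⁵ s⁻¹
Height gradient: |∂Z/∂n| = 60 m / 719000 m = 8.34×10⁻⁵
On a pressure surface, geostrophic balance gives V_g = (g/f)|∂Z/∂n|:
V_g = 9.81 × 8.34×10⁻⁵ / 5.23×10⁻⁵ = 15.7 m/s
Converting: 15.7 m/s × 3.6 = 56.4 km/h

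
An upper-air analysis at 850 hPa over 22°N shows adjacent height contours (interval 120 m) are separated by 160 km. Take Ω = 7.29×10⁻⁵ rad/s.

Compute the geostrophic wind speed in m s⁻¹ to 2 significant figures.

Coriolis parameter at 22°N:
f = 2Ω sin φ = 2 × 7.29×10⁻⁵ × sin 22° = 5.46×10⁻⁵ s⁻¹
Height gradient: |∂Z/∂n| = 120 m / 160000 m = 7.50×10⁻⁴
On a pressure surface, geostrophic balance gives V_g = (g/f)|∂Z/∂n|:
V_g = 9.81 × 7.50×10⁻⁴ / 5.46×10⁻⁵ = 135 m/s

130 m s⁻¹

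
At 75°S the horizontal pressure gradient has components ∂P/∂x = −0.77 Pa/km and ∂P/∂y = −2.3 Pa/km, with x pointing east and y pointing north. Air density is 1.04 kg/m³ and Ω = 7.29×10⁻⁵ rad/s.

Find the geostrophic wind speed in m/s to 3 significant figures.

Coriolis parameter at 75°S:
f = 2Ω sin φ = 2 × 7.29×10⁻⁵ × sin 75° = 1.41×10⁻⁴ s⁻¹
In the Southern Hemisphere f is negative: f = −1.41×10⁻⁴ s⁻¹.
Component geostrophic relations (x east, y north):
u_g = −(1/(fρ)) ∂P/∂y,  v_g = (1/(fρ)) ∂P/∂x
u_g = −(−2.3×10⁻³)/(−1.41×10⁻⁴ × 1.04) = −15.7 m/s;  v_g = (−0.77×10⁻³)/(−1.41×10⁻⁴ × 1.04) = 5.26 m/s
|V_g| = √(u_g² + v_g²) = 16.6 m/s

16.6 m/s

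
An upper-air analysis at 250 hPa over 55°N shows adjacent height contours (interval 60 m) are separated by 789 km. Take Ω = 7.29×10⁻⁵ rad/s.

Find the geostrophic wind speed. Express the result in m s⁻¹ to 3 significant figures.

Coriolis parameter at 55°N:
f = 2Ω sin φ = 2 × 7.29×10⁻⁵ × sin 55° = 1.19×10⁻⁴ s⁻¹
Height gradient: |∂Z/∂n| = 60 m / 789000 m = 7.60×10⁻⁵
On a pressure surface, geostrophic balance gives V_g = (g/f)|∂Z/∂n|:
V_g = 9.81 × 7.60×10⁻⁵ / 1.19×10⁻⁴ = 6.25 m/s

6.25 m s⁻¹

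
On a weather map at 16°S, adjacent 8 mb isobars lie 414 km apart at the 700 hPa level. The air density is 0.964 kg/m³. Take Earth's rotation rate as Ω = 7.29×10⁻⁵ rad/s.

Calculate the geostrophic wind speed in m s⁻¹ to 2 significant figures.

50 m s⁻¹

Coriolis parameter at 16°S:
f = 2Ω sin φ = 2 × 7.29×10⁻⁵ × sin 16° = 4.02×10⁻⁵ s⁻¹
Pressure gradient: |∂P/∂n| = 800 Pa / 414000 m = 1.93×10⁻³ Pa/m
Geostrophic balance (pressure-gradient force = Coriolis force):
V_g = (1/(fρ)) |∂P/∂n| = 1.93×10⁻³ / (4.02×10⁻⁵ × 0.964) = 49.9 m/s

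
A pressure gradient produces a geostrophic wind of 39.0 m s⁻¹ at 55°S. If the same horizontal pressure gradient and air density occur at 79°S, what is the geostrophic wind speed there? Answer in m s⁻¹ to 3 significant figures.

32.5 m s⁻¹

With the same pressure gradient and density, V_g ∝ 1/f ∝ 1/sin φ.
V₂ = V₁ · sin φ₁ / sin φ₂ = 39.0 × sin 55° / sin 79°
V₂ = 39.0 × 0.8192/0.9816 = 32.5 m s⁻¹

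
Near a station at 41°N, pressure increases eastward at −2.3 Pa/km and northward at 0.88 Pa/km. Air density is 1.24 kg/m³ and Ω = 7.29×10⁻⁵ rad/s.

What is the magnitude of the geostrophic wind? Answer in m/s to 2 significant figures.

Coriolis parameter at 41°N:
f = 2Ω sin φ = 2 × 7.29×10⁻⁵ × sin 41° = 9.57×10⁻⁵ s⁻¹
Component geostrophic relations (x east, y north):
u_g = −(1/(fρ)) ∂P/∂y,  v_g = (1/(fρ)) ∂P/∂x
u_g = −(0.88×10⁻³)/(9.57×10⁻⁵ × 1.24) = −7.42 m/s;  v_g = (−2.3×10⁻³)/(9.57×10⁻⁵ × 1.24) = −19.4 m/s
|V_g| = √(u_g² + v_g²) = 20.8 m/s

21 m/s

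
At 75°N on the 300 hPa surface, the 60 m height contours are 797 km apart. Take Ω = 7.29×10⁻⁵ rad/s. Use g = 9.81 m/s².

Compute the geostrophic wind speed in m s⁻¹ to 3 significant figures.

Coriolis parameter at 75°N:
f = 2Ω sin φ = 2 × 7.29×10⁻⁵ × sin 75° = 1.41×10⁻⁴ s⁻¹
Height gradient: |∂Z/∂n| = 60 m / 797000 m = 7.53×10⁻⁵
On a pressure surface, geostrophic balance gives V_g = (g/f)|∂Z/∂n|:
V_g = 9.81 × 7.53×10⁻⁵ / 1.41×10⁻⁴ = 5.24 m/s

5.24 m s⁻¹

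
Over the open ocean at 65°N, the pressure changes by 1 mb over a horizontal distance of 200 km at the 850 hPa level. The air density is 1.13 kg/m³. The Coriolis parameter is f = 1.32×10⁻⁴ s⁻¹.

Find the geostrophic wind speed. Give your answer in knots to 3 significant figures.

6.52 knots

Pressure gradient: |∂P/∂n| = 100 Pa / 200000 m = 5.00×10⁻⁴ Pa/m
Geostrophic balance (pressure-gradient force = Coriolis force):
V_g = (1/(fρ)) |∂P/∂n| = 5.00×10⁻⁴ / (1.32×10⁻⁴ × 1.13) = 3.35 m/s
Converting: 3.35 m/s × 1.944 = 6.52 knots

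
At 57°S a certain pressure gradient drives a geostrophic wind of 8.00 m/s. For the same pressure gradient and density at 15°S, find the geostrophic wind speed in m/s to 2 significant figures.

26 m/s

With the same pressure gradient and density, V_g ∝ 1/f ∝ 1/sin φ.
V₂ = V₁ · sin φ₁ / sin φ₂ = 8.00 × sin 57° / sin 15°
V₂ = 8.00 × 0.8387/0.2588 = 26 m/s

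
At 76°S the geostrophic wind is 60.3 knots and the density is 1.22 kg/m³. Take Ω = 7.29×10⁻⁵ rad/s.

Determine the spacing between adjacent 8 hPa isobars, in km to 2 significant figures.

150 km

Coriolis parameter at 76°S:
f = 2Ω sin φ = 2 × 7.29×10⁻⁵ × sin 76° = 1.41×10⁻⁴ s⁻¹
Wind speed in SI: 60.3 knots = 31.0 m/s
Geostrophic balance rearranged: |∂P/∂n| = f ρ V_g
|∂P/∂n| = 1.41×10⁻⁴ × 1.22 × 31.0 = 5.35×10⁻³ Pa/m
Isobar spacing: Δn = ΔP/|∂P/∂n| = 800 Pa / 5.35×10⁻³ Pa/m = 149422 m ≈ 150 km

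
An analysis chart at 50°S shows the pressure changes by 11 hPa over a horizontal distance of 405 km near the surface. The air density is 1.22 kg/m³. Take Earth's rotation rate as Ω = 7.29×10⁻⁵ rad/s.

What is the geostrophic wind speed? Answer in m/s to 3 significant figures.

Coriolis parameter at 50°S:
f = 2Ω sin φ = 2 × 7.29×10⁻⁵ × sin 50° = 1.12×10⁻⁴ s⁻¹
Pressure gradient: |∂P/∂n| = 1100 Pa / 405000 m = 2.72×10⁻³ Pa/m
Geostrophic balance (pressure-gradient force = Coriolis force):
V_g = (1/(fρ)) |∂P/∂n| = 2.72×10⁻³ / (1.12×10⁻⁴ × 1.22) = 19.9 m/s

19.9 m/s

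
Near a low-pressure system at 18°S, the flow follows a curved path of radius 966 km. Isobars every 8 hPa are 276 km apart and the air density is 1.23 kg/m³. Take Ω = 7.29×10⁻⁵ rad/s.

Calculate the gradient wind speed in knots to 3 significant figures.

Coriolis parameter at 18°S:
f = 2Ω sin φ = 2 × 7.29×10⁻⁵ × sin 18° = 4.51×10⁻⁵ s⁻¹
Pressure gradient: |∂P/∂n| = 800 Pa / 276000 m = 2.90×10⁻³ Pa/m
Geostrophic speed: V_g = |∂P/∂n|/(fρ) = 2.90×10⁻³/(4.51×10⁻⁵ × 1.23) = 52.3 m/s
Around a low, centrifugal force acts outward with Coriolis, so pressure-gradient force balances both:
(1/ρ)|∂P/∂n| = fV + V²/R  →  V² + fR·V − fR·V_g = 0
With fR = 4.51×10⁻⁵ × 966×10³ m = 43.5 m/s:
V = [−fR + √((fR)² + 4 fR V_g)]/2 = [−43.5 + √(43.5² + 4×43.5×52.3)]/2 = 30.7 m/s
Subgeostrophic (V < V_g = 52.3 m/s), as expected around a low.
Converting: 30.7 m/s × 1.944 = 59.6 knots

59.6 knots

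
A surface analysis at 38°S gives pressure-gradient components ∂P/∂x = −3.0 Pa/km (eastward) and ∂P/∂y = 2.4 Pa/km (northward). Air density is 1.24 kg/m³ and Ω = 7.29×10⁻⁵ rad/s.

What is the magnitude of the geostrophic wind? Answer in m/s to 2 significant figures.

Coriolis parameter at 38°S:
f = 2Ω sin φ = 2 × 7.29×10⁻⁵ × sin 38° = 8.98×10⁻⁵ s⁻¹
In the Southern Hemisphere f is negative: f = −8.98×10⁻⁵ s⁻¹.
Component geostrophic relations (x east, y north):
u_g = −(1/(fρ)) ∂P/∂y,  v_g = (1/(fρ)) ∂P/∂x
u_g = −(2.4×10⁻³)/(−8.98×10⁻⁵ × 1.24) = 21.6 m/s;  v_g = (−3.0×10⁻³)/(−8.98×10⁻⁵ × 1.24) = 27.0 m/s
|V_g| = √(u_g² + v_g²) = 34.5 m/s

35 m/s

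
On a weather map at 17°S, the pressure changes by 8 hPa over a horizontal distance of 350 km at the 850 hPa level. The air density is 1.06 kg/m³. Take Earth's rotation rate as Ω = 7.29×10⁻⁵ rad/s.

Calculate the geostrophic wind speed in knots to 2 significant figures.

Coriolis parameter at 17°S:
f = 2Ω sin φ = 2 × 7.29×10⁻⁵ × sin 17° = 4.26×10⁻⁵ s⁻¹
Pressure gradient: |∂P/∂n| = 800 Pa / 350000 m = 2.29×10⁻³ Pa/m
Geostrophic balance (pressure-gradient force = Coriolis force):
V_g = (1/(fρ)) |∂P/∂n| = 2.29×10⁻³ / (4.26×10⁻⁵ × 1.06) = 50.6 m/s
Converting: 50.6 m/s × 1.944 = 98 knots

98 knots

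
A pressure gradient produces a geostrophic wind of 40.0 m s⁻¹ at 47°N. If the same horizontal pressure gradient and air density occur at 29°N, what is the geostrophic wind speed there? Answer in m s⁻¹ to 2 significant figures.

With the same pressure gradient and density, V_g ∝ 1/f ∝ 1/sin φ.
V₂ = V₁ · sin φ₁ / sin φ₂ = 40.0 × sin 47° / sin 29°
V₂ = 40.0 × 0.7314/0.4848 = 60 m s⁻¹

60 m s⁻¹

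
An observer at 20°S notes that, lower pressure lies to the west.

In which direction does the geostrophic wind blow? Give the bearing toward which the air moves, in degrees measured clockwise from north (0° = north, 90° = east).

180°

The pressure-gradient force points toward the west (bearing 270°).
Geostrophic balance: in the Southern Hemisphere the Coriolis force deflects motion to the left, so the geostrophic wind blows 90° to the left of the pressure-gradient force (low pressure on the right).
Rotating 270° by 90° counterclockwise gives 180° — the wind blows toward the south.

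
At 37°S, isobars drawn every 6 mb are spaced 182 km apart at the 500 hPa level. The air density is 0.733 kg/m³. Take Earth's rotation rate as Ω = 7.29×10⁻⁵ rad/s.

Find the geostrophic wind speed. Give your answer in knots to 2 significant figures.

Coriolis parameter at 37°S:
f = 2Ω sin φ = 2 × 7.29×10⁻⁵ × sin 37° = 8.77×10⁻⁵ s⁻¹
Pressure gradient: |∂P/∂n| = 600 Pa / 182000 m = 3.30×10⁻³ Pa/m
Geostrophic balance (pressure-gradient force = Coriolis force):
V_g = (1/(fρ)) |∂P/∂n| = 3.30×10⁻³ / (8.77×10⁻⁵ × 0.733) = 51.3 m/s
Converting: 51.3 m/s × 1.944 = 100 knots

100 knots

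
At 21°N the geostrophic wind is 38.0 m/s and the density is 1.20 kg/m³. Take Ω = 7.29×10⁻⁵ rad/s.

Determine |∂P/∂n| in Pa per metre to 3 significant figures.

Coriolis parameter at 21°N:
f = 2Ω sin φ = 2 × 7.29×10⁻⁵ × sin 21° = 5.23×10⁻⁵ s⁻¹
Geostrophic balance rearranged: |∂P/∂n| = f ρ V_g
|∂P/∂n| = 5.23×10⁻⁵ × 1.20 × 38.0 = 2.38×10⁻³ Pa/m

2.38×10⁻³ Pa/m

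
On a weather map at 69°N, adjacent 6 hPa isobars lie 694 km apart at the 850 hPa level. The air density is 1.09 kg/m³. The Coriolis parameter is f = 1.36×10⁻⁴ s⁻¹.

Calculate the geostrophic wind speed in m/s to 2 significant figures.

5.8 m/s

Pressure gradient: |∂P/∂n| = 600 Pa / 694000 m = 8.65×10⁻⁴ Pa/m
Geostrophic balance (pressure-gradient force = Coriolis force):
V_g = (1/(fρ)) |∂P/∂n| = 8.65×10⁻⁴ / (1.36×10⁻⁴ × 1.09) = 5.83 m/s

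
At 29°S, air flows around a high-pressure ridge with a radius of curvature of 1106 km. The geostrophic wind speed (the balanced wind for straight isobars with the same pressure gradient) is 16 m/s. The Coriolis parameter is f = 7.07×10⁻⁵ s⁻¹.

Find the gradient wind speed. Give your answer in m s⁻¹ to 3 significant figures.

Around a high, pressure-gradient force acts outward with centrifugal, so Coriolis balances both:
fV = (1/ρ)|∂P/∂n| + V²/R  →  V² − fR·V + fR·V_g = 0
With fR = 7.07×10⁻⁵ × 1106×10³ m = 78.2 m/s:
V = [fR − √((fR)² − 4 fR V_g)]/2 = [78.2 − √(78.2² − 4×78.2×16)]/2 = 22.4 m/s
Supergeostrophic (V > V_g = 16 m/s), as expected around a high.

22.4 m s⁻¹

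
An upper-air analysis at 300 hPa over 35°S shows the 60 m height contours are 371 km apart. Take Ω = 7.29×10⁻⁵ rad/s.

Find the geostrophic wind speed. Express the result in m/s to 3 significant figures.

Coriolis parameter at 35°S:
f = 2Ω sin φ = 2 × 7.29×10⁻⁵ × sin 35° = 8.36×10⁻⁵ s⁻¹
Height gradient: |∂Z/∂n| = 60 m / 371000 m = 1.62×10⁻⁴
On a pressure surface, geostrophic balance gives V_g = (g/f)|∂Z/∂n|:
V_g = 9.81 × 1.62×10⁻⁴ / 8.36×10⁻⁵ = 19.0 m/s

19.0 m/s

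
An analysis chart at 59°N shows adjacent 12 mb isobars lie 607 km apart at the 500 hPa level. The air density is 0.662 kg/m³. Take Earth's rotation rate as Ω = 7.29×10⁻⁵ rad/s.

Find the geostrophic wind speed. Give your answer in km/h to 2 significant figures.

86 km/h

Coriolis parameter at 59°N:
f = 2Ω sin φ = 2 × 7.29×10⁻⁵ × sin 59° = 1.25×10⁻⁴ s⁻¹
Pressure gradient: |∂P/∂n| = 1200 Pa / 607000 m = 1.98×10⁻³ Pa/m
Geostrophic balance (pressure-gradient force = Coriolis force):
V_g = (1/(fρ)) |∂P/∂n| = 1.98×10⁻³ / (1.25×10⁻⁴ × 0.662) = 23.9 m/s
Converting: 23.9 m/s × 3.6 = 86 km/h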